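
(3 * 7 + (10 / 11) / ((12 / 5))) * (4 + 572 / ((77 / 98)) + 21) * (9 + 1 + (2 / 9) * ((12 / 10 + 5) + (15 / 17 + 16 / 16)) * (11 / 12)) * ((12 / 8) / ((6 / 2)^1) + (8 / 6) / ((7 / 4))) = 19674831031 / 83160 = 236590.08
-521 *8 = -4168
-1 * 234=-234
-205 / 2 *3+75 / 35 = -4275 / 14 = -305.36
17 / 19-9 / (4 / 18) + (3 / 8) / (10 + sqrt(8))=-39.58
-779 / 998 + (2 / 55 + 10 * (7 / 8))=878877 / 109780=8.01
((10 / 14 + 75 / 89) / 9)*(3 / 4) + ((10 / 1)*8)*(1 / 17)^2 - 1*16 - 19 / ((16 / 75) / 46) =-17770502503 / 4321128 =-4112.47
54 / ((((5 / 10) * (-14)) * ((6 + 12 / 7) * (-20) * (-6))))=-0.01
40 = 40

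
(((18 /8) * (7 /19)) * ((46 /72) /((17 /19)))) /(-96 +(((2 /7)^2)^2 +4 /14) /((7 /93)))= -2705927 /421106592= -0.01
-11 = -11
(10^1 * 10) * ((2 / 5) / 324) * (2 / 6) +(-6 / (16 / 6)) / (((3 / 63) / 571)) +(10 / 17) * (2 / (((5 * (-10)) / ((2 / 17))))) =-37894084153 / 1404540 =-26979.71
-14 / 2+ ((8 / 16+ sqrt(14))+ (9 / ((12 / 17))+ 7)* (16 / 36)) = 41 / 18+ sqrt(14) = 6.02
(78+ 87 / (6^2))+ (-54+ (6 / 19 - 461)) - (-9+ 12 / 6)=-97417 / 228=-427.27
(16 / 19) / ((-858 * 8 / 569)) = -569 / 8151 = -0.07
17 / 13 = 1.31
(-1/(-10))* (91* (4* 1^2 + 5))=819/10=81.90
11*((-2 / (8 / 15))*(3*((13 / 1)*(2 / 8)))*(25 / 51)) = -53625 / 272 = -197.15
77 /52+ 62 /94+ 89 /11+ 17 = 732085 /26884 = 27.23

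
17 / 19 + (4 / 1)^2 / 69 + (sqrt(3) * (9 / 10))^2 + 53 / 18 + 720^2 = 203889276869 / 393300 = 518406.50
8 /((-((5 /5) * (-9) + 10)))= -8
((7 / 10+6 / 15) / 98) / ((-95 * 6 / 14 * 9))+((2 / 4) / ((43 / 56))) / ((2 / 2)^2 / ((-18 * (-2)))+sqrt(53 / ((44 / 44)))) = -394461751 / 1060616573100+36288 * sqrt(53) / 2953541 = 0.09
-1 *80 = -80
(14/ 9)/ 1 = 14/ 9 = 1.56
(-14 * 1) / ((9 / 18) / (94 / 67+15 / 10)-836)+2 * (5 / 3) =1089236 / 325137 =3.35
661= 661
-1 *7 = -7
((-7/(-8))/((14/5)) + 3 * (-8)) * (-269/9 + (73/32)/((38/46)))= 56259139/87552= 642.58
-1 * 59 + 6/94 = -2770/47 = -58.94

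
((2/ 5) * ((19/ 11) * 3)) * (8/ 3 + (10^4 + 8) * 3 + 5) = 684722/ 11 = 62247.45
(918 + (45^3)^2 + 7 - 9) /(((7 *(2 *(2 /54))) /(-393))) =-12587323823793 /2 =-6293661911896.50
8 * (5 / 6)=20 / 3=6.67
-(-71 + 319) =-248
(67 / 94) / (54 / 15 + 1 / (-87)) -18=-2612067 / 146734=-17.80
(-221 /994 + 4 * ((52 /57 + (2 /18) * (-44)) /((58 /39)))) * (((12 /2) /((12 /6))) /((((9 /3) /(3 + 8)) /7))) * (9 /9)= -197331563 /234726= -840.69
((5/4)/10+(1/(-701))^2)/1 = 491409/3931208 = 0.13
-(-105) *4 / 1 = 420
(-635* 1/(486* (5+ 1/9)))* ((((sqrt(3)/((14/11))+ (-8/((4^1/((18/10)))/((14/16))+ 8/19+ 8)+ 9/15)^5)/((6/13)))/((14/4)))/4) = 8936347975503/6112165350932480000-90805* sqrt(3)/2921184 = -0.05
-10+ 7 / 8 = -73 / 8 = -9.12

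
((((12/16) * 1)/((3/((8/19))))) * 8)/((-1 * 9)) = -16/171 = -0.09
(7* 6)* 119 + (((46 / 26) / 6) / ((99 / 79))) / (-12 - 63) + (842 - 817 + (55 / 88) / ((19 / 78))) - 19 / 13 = 110568910079 / 22007700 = 5024.10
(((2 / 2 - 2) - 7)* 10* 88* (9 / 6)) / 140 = -528 / 7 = -75.43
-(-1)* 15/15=1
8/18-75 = -671/9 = -74.56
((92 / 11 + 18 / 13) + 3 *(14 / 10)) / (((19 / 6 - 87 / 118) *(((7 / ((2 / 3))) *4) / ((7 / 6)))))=588407 / 3689400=0.16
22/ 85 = 0.26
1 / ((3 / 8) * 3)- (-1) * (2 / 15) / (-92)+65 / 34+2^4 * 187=52693492 / 17595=2994.80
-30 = -30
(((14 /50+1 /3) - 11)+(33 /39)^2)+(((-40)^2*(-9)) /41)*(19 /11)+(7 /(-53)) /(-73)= -13631072896369 /22116848325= -616.32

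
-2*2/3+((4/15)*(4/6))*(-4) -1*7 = -407/45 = -9.04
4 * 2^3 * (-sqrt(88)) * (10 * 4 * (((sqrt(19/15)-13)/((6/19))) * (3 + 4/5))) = 92416 * sqrt(22) * (195-sqrt(285))/45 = 1715749.74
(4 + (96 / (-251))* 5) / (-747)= -524 / 187497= -0.00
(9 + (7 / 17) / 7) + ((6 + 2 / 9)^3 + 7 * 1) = 3184489 / 12393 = 256.96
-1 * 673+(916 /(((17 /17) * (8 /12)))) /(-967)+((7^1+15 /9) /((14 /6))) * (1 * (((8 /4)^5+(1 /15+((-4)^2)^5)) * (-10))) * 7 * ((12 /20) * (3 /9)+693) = -2741339544964099 /14505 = -188992729745.89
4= 4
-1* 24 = -24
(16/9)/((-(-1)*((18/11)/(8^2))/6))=11264/27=417.19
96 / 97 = 0.99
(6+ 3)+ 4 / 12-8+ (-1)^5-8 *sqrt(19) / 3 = 1 / 3-8 *sqrt(19) / 3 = -11.29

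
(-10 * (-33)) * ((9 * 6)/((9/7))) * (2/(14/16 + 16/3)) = 4464.97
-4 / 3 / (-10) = 2 / 15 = 0.13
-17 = -17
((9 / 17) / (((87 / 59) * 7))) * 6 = 1062 / 3451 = 0.31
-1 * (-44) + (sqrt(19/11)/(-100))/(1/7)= 44 - 7 * sqrt(209)/1100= 43.91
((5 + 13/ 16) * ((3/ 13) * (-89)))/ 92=-24831/ 19136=-1.30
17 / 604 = 0.03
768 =768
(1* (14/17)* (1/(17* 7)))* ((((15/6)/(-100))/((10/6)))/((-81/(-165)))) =-11/52020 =-0.00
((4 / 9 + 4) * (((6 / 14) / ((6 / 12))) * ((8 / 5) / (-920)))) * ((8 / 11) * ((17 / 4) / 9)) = -544 / 239085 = -0.00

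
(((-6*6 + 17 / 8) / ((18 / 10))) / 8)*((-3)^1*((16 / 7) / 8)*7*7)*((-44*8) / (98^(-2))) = -334011113.33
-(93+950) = -1043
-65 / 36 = -1.81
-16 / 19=-0.84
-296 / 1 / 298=-148 / 149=-0.99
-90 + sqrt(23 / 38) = -90 + sqrt(874) / 38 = -89.22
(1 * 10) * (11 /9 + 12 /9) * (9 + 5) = 357.78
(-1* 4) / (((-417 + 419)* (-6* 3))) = 1 / 9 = 0.11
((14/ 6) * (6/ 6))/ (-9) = -7/ 27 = -0.26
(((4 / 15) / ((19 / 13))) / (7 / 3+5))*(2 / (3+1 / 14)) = 728 / 44935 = 0.02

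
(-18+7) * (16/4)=-44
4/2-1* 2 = 0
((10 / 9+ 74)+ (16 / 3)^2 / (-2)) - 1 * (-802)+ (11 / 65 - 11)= 852.06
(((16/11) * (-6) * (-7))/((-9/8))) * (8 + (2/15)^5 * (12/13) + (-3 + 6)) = -64865029376/108590625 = -597.34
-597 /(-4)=597 /4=149.25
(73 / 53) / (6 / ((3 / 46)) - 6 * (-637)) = 73 / 207442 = 0.00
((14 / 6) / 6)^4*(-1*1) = -0.02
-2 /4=-1 /2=-0.50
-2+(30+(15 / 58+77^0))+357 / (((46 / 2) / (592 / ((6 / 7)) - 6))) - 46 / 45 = 10655.45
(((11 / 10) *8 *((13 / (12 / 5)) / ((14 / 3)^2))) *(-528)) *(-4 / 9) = 25168 / 49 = 513.63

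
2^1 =2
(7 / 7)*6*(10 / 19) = 60 / 19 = 3.16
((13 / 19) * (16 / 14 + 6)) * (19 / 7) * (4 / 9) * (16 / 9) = 41600 / 3969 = 10.48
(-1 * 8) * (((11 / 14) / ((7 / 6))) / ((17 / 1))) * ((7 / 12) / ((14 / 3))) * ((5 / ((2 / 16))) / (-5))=264 / 833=0.32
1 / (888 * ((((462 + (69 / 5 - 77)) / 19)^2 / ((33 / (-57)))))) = -5225 / 3530719968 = -0.00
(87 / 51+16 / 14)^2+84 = 1304445 / 14161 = 92.12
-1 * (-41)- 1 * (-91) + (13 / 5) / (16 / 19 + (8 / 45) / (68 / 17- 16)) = 286773 / 2122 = 135.14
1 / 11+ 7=78 / 11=7.09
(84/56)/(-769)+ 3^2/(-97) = -14133/149186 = -0.09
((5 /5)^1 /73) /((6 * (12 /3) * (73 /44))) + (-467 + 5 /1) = -14771977 /31974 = -462.00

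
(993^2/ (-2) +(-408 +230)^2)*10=-4613405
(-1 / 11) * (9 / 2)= -9 / 22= -0.41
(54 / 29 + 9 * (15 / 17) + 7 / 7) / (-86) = -2663 / 21199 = -0.13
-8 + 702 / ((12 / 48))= 2800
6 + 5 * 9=51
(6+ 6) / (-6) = -2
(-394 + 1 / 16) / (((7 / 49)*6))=-14707 / 32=-459.59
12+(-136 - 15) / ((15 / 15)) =-139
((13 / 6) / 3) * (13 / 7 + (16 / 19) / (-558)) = 895141 / 667926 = 1.34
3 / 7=0.43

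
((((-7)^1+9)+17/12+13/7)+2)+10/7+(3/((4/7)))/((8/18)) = 6893/336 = 20.51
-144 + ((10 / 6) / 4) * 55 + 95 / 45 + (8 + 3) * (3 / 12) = -1046 / 9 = -116.22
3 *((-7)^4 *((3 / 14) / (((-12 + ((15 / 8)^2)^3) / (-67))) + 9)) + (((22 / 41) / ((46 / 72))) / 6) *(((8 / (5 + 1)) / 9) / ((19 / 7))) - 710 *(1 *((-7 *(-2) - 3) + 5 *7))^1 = 12798337462231729 / 443171458647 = 28878.97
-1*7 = -7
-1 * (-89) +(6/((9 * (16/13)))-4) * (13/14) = 28825/336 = 85.79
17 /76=0.22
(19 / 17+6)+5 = 206 / 17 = 12.12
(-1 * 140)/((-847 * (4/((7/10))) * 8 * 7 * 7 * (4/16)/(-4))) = -1/847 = -0.00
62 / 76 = 31 / 38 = 0.82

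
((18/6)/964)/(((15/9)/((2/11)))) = 9/26510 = 0.00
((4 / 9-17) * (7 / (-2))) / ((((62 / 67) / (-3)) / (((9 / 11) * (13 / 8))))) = -2725359 / 10912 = -249.76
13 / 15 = 0.87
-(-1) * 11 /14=11 /14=0.79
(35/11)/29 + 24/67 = 10001/21373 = 0.47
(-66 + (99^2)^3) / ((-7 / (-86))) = 80967292842810 / 7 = 11566756120401.43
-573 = -573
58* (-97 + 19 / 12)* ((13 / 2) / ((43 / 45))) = -6474975 / 172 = -37645.20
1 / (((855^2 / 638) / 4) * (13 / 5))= 2552 / 1900665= 0.00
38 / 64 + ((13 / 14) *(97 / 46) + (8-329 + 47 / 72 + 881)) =26114671 / 46368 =563.20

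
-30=-30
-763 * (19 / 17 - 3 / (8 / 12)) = 87745 / 34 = 2580.74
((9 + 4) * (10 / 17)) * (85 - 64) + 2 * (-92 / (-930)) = 1271014 / 7905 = 160.79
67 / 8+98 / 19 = 2057 / 152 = 13.53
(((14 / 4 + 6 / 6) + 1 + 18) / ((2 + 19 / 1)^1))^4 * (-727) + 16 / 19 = -67353246517 / 59122224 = -1139.22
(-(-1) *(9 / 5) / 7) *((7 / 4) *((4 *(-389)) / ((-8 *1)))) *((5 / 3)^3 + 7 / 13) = 352823 / 780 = 452.34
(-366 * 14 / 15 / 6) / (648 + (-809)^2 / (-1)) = 854 / 9807495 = 0.00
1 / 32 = 0.03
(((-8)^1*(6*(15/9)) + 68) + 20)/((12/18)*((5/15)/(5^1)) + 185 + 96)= 360/12647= 0.03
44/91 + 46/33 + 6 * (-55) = -985352/3003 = -328.12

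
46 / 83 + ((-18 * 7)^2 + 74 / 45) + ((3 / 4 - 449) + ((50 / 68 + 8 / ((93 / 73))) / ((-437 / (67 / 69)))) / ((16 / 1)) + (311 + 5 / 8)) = 9965717953560563 / 633082739040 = 15741.57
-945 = -945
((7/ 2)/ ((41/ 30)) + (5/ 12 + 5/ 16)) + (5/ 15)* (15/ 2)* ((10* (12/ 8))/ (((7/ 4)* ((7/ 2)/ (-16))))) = -9129125/ 96432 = -94.67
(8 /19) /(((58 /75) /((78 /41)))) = 23400 /22591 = 1.04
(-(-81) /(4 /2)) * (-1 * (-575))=46575 /2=23287.50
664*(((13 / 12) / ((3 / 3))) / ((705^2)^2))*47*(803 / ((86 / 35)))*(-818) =-4961218262 / 135605815875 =-0.04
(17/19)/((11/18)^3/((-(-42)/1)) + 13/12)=4164048/5067053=0.82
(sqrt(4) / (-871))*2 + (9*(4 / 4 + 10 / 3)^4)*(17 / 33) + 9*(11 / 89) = 37663846984 / 23023143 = 1635.91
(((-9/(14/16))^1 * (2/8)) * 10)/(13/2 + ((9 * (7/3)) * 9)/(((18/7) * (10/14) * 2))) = -3600/8113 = -0.44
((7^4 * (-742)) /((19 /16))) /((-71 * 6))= 14252336 /4047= 3521.70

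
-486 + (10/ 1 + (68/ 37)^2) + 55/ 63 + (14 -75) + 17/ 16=-733702313/ 1379952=-531.69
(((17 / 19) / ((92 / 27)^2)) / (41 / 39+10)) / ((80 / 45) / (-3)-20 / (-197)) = -2570816313 / 181042149952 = -0.01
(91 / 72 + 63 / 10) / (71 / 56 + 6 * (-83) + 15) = -19061 / 1213965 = -0.02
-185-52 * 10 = -705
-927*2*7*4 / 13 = -51912 / 13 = -3993.23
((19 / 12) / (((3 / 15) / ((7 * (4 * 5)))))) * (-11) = -36575 / 3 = -12191.67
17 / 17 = 1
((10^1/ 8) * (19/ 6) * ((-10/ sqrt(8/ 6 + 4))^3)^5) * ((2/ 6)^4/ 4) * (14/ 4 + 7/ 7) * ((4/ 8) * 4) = -387899663.89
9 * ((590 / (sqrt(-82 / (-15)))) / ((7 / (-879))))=-2333745 * sqrt(1230) / 287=-285183.28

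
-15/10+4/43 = -1.41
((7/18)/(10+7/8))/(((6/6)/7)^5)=470596/783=601.02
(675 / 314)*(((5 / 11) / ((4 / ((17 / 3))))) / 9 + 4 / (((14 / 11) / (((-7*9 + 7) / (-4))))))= 1308925 / 13816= 94.74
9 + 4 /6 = 29 /3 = 9.67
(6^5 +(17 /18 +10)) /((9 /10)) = 8652.16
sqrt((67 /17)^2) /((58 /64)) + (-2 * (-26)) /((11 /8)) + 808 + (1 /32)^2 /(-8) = 37768850129 /44425216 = 850.17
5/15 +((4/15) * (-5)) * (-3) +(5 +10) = 58/3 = 19.33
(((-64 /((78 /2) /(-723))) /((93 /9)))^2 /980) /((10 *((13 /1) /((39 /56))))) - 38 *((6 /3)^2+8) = -634951307832 /1392657175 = -455.93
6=6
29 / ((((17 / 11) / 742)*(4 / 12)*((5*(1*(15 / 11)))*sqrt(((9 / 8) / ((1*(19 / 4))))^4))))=3759711032 / 34425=109214.55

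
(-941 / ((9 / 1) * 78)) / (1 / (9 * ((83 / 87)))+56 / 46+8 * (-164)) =1796369 / 1756447290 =0.00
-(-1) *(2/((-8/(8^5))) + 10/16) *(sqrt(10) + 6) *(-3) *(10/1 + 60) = 15760846.96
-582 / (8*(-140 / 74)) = 10767 / 280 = 38.45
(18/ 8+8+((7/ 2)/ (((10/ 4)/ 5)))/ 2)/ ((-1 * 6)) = -55/ 24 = -2.29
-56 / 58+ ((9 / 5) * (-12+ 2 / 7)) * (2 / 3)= -15248 / 1015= -15.02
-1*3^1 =-3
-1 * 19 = -19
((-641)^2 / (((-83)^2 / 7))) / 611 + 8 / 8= 1.68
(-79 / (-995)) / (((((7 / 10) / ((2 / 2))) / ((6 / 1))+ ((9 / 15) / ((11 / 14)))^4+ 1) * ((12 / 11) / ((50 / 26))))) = 39759465625 / 413813226749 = 0.10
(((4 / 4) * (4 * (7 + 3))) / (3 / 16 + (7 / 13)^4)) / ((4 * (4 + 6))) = 456976 / 124099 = 3.68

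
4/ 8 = 1/ 2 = 0.50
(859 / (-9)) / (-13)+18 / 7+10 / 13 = 673 / 63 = 10.68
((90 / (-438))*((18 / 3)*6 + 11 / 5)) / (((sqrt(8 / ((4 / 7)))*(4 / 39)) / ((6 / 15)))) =-22347*sqrt(14) / 10220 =-8.18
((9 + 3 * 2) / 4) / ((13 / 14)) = 105 / 26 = 4.04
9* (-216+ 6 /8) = -7749 /4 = -1937.25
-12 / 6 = -2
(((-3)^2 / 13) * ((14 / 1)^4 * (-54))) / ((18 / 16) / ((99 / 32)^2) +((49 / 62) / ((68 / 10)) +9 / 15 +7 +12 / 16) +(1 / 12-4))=-214297400338560 / 696399743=-307721.83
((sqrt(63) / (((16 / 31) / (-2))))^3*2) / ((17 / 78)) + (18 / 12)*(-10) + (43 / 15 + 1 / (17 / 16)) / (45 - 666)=-219589461*sqrt(7) / 2176 - 2376296 / 158355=-267009.08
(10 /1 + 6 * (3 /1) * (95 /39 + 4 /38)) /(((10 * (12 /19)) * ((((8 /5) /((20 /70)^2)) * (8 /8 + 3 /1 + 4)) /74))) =63677 /15288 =4.17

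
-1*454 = -454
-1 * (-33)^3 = 35937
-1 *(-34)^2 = -1156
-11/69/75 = -11/5175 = -0.00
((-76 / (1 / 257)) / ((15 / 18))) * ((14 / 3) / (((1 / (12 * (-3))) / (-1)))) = -19688256 / 5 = -3937651.20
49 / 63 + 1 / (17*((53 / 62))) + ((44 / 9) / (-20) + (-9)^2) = 1102853 / 13515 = 81.60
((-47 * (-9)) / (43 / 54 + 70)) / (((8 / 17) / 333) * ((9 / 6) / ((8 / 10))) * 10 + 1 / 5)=215514270 / 8169751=26.38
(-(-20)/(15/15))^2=400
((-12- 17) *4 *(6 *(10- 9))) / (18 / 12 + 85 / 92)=-64032 / 223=-287.14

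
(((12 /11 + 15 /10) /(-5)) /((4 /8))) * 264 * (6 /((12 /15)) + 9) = -22572 /5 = -4514.40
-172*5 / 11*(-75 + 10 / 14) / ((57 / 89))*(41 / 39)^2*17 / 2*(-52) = -174982686400 / 39501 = -4429829.28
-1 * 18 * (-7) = 126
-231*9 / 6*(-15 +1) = 4851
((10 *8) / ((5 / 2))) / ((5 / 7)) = 224 / 5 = 44.80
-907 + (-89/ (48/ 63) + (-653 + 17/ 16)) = -6703/ 4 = -1675.75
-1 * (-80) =80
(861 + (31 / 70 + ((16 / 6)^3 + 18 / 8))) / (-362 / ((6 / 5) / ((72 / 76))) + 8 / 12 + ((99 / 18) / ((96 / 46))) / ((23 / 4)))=-126784682 / 40889205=-3.10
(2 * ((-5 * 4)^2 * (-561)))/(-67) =448800/67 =6698.51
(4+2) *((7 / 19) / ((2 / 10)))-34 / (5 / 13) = -7348 / 95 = -77.35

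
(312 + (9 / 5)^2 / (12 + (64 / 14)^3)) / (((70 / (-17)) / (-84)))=14673872133 / 2305250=6365.41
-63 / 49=-9 / 7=-1.29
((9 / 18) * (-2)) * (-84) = 84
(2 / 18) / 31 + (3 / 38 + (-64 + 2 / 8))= -63.67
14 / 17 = 0.82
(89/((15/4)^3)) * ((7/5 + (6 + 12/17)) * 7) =95.76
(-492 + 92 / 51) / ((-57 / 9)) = 25000 / 323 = 77.40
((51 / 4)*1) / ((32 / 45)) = 2295 / 128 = 17.93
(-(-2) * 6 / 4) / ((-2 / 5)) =-15 / 2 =-7.50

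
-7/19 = -0.37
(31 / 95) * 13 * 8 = 3224 / 95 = 33.94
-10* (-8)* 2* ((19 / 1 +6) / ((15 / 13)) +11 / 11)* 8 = 87040 / 3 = 29013.33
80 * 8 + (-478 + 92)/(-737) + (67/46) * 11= 22258205/33902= 656.55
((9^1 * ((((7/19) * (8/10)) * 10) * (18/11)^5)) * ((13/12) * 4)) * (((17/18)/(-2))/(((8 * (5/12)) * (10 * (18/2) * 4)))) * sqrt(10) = -40599468 * sqrt(10)/76499225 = -1.68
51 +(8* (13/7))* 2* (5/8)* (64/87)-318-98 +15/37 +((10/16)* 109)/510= -2150040341/6128976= -350.80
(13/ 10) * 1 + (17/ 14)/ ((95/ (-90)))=199/ 1330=0.15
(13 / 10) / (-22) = -13 / 220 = -0.06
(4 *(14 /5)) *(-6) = -336 /5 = -67.20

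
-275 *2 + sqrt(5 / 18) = -550 + sqrt(10) / 6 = -549.47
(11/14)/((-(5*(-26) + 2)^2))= -11/229376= -0.00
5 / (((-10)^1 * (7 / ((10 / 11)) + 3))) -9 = -968 / 107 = -9.05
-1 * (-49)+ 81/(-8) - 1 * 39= -1/8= -0.12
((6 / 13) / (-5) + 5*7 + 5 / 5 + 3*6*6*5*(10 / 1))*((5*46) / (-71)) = -16253364 / 923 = -17609.28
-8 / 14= -4 / 7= -0.57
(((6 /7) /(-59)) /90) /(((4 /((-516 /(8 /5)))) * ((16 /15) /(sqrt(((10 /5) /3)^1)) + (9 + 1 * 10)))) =61275 /89032888- 215 * sqrt(6) /11129111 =0.00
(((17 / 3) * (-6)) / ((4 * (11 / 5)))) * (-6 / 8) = 255 / 88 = 2.90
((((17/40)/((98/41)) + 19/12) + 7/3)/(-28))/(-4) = 48151/1317120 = 0.04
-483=-483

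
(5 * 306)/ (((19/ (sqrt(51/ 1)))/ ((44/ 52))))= 16830 * sqrt(51)/ 247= 486.60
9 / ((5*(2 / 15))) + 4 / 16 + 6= 79 / 4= 19.75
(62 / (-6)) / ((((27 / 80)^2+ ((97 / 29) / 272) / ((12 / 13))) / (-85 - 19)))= 10172364800 / 1204291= 8446.77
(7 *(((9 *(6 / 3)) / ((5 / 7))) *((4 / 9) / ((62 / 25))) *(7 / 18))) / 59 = 3430 / 16461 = 0.21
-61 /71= -0.86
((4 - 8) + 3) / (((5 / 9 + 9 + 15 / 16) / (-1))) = 144 / 1511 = 0.10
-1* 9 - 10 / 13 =-9.77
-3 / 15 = -1 / 5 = -0.20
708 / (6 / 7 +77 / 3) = 14868 / 557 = 26.69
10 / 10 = 1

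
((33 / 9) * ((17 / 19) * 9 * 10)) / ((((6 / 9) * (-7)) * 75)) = -561 / 665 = -0.84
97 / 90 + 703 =63367 / 90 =704.08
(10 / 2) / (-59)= -5 / 59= -0.08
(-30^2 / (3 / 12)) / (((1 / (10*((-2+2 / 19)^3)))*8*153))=200.06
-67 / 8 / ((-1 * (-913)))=-67 / 7304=-0.01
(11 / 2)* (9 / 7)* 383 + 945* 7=130527 / 14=9323.36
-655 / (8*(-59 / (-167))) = -109385 / 472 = -231.75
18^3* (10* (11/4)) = 160380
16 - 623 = -607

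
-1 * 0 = 0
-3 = -3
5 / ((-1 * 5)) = -1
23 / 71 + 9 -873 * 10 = -619168 / 71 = -8720.68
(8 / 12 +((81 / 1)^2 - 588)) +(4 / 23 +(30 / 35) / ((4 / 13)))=5773421 / 966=5976.63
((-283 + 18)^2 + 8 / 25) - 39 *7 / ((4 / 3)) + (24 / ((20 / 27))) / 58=203061273 / 2900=70021.13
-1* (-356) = 356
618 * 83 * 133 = 6822102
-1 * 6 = -6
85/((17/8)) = 40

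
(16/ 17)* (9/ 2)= 4.24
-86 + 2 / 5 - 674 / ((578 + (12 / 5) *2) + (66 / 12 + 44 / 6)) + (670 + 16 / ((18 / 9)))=52826878 / 89345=591.27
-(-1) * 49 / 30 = 49 / 30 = 1.63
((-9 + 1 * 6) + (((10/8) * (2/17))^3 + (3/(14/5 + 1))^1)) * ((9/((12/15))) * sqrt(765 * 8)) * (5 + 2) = -1557731385 * sqrt(170)/1493552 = -13598.68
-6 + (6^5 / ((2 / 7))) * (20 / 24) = 22674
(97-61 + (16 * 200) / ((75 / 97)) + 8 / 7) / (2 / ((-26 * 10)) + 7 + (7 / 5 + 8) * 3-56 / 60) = 121.89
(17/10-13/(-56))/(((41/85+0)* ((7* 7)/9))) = 82773/112504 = 0.74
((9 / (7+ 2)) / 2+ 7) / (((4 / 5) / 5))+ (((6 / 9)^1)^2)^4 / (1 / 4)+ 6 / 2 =2626031 / 52488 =50.03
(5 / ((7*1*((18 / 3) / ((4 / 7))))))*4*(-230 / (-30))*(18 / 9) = 1840 / 441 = 4.17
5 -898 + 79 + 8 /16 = -1627 /2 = -813.50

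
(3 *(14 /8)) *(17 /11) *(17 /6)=22.99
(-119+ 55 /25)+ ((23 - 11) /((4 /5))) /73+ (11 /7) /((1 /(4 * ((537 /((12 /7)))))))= 676128 /365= 1852.41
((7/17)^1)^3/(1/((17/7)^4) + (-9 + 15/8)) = -46648/4741489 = -0.01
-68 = -68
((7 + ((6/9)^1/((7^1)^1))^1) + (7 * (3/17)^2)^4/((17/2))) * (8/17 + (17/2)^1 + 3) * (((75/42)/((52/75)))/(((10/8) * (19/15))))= 13484613516605446875/97598296708536988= 138.16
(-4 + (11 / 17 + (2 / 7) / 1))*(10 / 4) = -1825 / 238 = -7.67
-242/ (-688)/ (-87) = -121/ 29928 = -0.00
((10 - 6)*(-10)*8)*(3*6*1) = -5760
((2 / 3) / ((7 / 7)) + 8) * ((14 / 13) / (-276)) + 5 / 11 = 958 / 2277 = 0.42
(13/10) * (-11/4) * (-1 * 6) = 429/20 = 21.45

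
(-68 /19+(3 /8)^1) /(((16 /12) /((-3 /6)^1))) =1461 /1216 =1.20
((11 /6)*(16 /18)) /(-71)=-0.02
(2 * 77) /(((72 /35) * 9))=2695 /324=8.32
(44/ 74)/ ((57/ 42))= 308/ 703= 0.44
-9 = -9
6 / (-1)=-6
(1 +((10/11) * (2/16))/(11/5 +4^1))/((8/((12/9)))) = 463/2728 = 0.17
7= 7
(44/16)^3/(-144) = -1331/9216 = -0.14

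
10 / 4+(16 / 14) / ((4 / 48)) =227 / 14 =16.21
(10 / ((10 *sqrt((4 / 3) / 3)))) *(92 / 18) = 23 / 3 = 7.67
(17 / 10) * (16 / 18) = 68 / 45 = 1.51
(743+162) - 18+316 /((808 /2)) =89666 /101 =887.78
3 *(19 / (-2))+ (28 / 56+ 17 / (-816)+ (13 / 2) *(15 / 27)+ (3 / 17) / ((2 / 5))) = -58675 / 2448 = -23.97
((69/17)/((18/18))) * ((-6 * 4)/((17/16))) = -91.68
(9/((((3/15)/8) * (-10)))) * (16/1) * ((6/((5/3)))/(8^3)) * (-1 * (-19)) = -1539/20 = -76.95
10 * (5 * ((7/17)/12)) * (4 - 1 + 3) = 175/17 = 10.29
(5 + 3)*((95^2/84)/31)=18050/651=27.73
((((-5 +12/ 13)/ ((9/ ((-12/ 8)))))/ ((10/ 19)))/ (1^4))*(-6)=-1007/ 130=-7.75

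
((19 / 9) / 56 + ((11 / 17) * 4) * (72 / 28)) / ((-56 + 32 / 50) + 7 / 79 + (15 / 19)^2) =-40886977325 / 333832807728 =-0.12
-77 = -77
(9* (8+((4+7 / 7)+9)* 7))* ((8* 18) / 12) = 11448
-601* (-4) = 2404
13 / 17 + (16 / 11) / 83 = 12141 / 15521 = 0.78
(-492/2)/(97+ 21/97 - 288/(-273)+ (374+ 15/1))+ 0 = -723814/1433715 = -0.50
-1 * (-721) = 721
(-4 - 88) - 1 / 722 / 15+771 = 7353569 / 10830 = 679.00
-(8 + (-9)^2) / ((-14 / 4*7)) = 178 / 49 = 3.63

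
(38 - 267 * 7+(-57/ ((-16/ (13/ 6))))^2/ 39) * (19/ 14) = -15254663/ 6144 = -2482.86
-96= -96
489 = 489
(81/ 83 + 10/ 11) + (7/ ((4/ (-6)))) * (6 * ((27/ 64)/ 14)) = -0.01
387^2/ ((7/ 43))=6440067/ 7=920009.57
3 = 3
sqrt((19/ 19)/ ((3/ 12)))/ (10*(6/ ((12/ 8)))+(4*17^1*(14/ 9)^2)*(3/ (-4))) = -27/ 1126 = -0.02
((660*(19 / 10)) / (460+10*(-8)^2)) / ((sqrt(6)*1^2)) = 19*sqrt(6) / 100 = 0.47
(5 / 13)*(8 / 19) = 40 / 247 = 0.16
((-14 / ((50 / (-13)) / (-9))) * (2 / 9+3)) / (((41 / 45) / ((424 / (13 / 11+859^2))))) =-1538537 / 23110060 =-0.07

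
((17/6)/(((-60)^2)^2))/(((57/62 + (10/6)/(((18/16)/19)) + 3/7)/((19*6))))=70091/82952400000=0.00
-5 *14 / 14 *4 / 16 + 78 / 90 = -23 / 60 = -0.38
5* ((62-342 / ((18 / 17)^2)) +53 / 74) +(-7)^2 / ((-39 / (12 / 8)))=-10507187 / 8658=-1213.58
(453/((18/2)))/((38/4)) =302/57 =5.30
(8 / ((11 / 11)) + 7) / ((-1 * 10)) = -3 / 2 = -1.50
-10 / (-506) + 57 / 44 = 121 / 92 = 1.32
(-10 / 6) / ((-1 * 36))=5 / 108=0.05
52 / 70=0.74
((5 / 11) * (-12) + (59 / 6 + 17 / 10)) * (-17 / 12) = -17051 / 1980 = -8.61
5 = 5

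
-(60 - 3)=-57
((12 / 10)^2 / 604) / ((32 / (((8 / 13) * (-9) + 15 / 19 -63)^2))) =630060201 / 1842471800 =0.34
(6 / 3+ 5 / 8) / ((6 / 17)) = 119 / 16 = 7.44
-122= -122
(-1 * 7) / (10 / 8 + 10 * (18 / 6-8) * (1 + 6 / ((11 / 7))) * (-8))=-308 / 84855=-0.00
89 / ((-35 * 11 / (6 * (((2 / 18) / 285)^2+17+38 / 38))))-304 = -277757335078 / 844333875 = -328.97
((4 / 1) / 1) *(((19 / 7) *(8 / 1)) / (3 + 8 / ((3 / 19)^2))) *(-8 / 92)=-10944 / 469315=-0.02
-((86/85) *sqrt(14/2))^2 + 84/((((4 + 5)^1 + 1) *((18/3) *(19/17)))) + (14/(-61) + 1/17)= -50943768/8373775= -6.08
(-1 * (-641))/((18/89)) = 57049/18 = 3169.39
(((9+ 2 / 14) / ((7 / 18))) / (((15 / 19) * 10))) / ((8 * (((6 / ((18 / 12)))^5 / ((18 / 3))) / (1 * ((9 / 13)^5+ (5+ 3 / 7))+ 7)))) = 2797203807 / 101882799200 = 0.03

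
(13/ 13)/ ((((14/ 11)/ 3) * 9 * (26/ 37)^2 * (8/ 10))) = 75295/ 113568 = 0.66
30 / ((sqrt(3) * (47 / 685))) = 6850 * sqrt(3) / 47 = 252.44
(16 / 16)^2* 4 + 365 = 369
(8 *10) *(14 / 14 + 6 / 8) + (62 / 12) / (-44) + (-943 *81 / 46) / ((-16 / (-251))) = -27360127 / 1056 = -25909.21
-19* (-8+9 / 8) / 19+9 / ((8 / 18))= 217 / 8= 27.12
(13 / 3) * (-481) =-6253 / 3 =-2084.33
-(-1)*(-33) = -33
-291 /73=-3.99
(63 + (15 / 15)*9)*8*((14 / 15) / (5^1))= 2688 / 25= 107.52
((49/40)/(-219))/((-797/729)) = 0.01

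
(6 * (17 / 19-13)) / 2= -690 / 19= -36.32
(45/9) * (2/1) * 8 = 80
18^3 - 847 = 4985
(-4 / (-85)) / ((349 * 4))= 1 / 29665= 0.00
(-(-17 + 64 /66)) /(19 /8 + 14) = 4232 /4323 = 0.98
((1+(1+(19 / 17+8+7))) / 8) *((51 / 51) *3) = 231 / 34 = 6.79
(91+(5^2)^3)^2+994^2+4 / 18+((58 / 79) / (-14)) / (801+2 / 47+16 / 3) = 140327295020161009 / 565879923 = 247980692.22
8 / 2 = 4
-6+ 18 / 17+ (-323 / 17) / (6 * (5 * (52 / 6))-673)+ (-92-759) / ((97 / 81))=-715.52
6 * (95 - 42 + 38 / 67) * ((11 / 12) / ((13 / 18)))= 355311 / 871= 407.93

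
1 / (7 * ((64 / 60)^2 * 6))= 75 / 3584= 0.02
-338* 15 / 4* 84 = -106470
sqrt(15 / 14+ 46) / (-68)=-sqrt(9226) / 952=-0.10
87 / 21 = 29 / 7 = 4.14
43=43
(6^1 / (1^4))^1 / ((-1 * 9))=-2 / 3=-0.67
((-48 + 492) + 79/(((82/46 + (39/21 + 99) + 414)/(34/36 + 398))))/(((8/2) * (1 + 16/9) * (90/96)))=1512203414/31192125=48.48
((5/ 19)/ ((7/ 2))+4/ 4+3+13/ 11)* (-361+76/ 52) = -1891986/ 1001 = -1890.10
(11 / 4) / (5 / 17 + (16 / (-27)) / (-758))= 1913571 / 205204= 9.33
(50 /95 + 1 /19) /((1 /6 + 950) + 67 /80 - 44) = 2640 /4135939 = 0.00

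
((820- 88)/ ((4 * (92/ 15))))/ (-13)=-2745/ 1196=-2.30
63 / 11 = 5.73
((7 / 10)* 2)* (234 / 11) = 1638 / 55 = 29.78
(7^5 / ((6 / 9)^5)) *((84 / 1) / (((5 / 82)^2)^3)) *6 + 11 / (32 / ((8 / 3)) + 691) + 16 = 13747238621406995290659 / 10984375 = 1251526702375601.28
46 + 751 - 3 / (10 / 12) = 3967 / 5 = 793.40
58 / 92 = 29 / 46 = 0.63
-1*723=-723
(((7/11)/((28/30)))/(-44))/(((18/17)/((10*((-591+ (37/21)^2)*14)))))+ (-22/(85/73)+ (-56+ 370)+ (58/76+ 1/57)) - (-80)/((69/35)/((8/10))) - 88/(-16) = 2613627038419/1698938010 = 1538.39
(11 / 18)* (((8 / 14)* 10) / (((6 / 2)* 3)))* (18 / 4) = 110 / 63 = 1.75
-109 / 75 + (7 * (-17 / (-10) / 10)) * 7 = 2063 / 300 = 6.88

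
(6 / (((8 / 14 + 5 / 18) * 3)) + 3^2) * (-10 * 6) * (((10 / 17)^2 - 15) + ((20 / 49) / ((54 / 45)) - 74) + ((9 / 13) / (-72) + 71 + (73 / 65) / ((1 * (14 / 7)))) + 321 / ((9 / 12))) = -11037942358515 / 39395902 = -280179.96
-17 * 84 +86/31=-44182/31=-1425.23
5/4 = 1.25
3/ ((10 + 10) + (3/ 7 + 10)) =7/ 71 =0.10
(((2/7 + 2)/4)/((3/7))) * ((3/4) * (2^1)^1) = 2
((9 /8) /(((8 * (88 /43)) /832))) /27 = 559 /264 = 2.12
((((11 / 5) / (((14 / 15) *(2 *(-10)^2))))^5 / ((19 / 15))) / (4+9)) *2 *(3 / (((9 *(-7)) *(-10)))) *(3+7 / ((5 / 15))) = 117406179 / 37195907840000000000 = 0.00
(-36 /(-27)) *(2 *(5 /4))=10 /3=3.33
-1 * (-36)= 36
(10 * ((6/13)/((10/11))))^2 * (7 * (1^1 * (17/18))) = 28798/169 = 170.40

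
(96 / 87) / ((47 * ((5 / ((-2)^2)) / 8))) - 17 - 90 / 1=-728181 / 6815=-106.85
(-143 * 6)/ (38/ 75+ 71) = -64350/ 5363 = -12.00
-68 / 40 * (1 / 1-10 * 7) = 1173 / 10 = 117.30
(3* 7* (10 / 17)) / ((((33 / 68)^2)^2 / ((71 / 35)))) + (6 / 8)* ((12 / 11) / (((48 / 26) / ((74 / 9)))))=720151403 / 1581228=455.44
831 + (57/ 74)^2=4553805/ 5476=831.59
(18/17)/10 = 9/85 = 0.11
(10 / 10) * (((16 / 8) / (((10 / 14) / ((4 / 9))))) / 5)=56 / 225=0.25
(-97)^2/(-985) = -9409/985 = -9.55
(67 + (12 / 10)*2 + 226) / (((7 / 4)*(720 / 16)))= 844 / 225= 3.75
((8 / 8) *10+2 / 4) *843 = 8851.50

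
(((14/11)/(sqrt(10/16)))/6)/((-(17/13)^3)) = -0.12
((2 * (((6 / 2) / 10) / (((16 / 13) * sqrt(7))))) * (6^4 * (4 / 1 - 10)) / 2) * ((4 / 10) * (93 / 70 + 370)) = -246335661 * sqrt(7) / 6125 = -106407.00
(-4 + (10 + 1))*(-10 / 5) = -14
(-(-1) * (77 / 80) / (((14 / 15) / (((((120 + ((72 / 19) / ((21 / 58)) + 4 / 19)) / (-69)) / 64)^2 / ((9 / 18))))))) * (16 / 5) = 41533855 / 7186545408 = 0.01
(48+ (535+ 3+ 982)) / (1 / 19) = 29792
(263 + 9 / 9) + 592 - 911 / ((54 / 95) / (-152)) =6600532 / 27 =244464.15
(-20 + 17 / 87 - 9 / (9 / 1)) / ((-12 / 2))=905 / 261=3.47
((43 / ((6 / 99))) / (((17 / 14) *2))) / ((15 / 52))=86086 / 85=1012.78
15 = 15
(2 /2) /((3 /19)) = 19 /3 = 6.33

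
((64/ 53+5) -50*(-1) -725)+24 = -34174/ 53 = -644.79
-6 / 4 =-3 / 2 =-1.50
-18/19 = -0.95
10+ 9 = 19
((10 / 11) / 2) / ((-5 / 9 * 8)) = -9 / 88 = -0.10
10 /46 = 5 /23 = 0.22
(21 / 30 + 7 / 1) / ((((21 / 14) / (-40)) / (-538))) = 331408 / 3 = 110469.33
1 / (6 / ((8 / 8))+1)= 1 / 7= 0.14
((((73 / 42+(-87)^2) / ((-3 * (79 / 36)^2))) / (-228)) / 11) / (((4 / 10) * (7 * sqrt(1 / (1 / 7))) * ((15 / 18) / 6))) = 34340868 * sqrt(7) / 447398567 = 0.20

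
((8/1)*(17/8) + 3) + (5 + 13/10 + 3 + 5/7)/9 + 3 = 15191/630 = 24.11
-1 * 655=-655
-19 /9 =-2.11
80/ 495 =16/ 99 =0.16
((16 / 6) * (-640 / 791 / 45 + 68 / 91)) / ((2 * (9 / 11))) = 2969648 / 2498769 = 1.19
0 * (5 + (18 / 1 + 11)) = 0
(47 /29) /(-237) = -47 /6873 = -0.01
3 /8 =0.38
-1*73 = -73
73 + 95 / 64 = 4767 / 64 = 74.48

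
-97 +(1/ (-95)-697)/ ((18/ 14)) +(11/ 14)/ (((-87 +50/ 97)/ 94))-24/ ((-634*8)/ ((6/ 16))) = -54324155565329/ 84885270960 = -639.97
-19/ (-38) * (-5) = -2.50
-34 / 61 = -0.56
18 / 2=9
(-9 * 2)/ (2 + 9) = -18/ 11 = -1.64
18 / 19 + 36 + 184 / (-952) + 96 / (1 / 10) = 2253661 / 2261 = 996.75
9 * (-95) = -855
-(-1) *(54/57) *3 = 54/19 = 2.84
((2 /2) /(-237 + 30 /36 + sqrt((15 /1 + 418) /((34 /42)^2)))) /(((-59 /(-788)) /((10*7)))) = -135532422480 /33830931167 - 708916320*sqrt(433) /33830931167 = -4.44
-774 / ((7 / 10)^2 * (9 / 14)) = -17200 / 7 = -2457.14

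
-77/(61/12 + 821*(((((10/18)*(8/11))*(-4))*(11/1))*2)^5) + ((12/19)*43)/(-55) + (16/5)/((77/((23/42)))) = -797310692939807490392/1692726000955272153255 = -0.47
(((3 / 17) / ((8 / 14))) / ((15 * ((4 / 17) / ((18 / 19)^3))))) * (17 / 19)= 0.07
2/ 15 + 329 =4937/ 15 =329.13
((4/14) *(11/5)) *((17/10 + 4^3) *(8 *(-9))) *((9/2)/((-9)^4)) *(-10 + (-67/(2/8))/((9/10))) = 1779448/2835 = 627.67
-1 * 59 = -59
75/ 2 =37.50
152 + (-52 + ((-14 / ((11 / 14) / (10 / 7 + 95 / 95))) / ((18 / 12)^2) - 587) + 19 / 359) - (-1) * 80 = -426.18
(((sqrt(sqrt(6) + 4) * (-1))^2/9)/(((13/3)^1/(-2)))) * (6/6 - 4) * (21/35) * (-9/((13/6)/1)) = -1296/845 - 324 * sqrt(6)/845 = -2.47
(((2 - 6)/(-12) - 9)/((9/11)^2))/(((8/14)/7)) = -158.59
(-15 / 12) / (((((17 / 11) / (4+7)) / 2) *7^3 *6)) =-605 / 69972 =-0.01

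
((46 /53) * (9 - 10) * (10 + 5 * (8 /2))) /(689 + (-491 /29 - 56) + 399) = -40020 /1560161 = -0.03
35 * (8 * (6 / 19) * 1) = 1680 / 19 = 88.42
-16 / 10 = -8 / 5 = -1.60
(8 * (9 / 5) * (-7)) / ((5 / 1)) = -504 / 25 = -20.16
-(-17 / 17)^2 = -1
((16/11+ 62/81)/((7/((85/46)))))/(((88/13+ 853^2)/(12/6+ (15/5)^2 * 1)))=9503/1072651167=0.00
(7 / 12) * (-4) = -7 / 3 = -2.33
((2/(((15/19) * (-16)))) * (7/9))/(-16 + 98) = -133/88560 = -0.00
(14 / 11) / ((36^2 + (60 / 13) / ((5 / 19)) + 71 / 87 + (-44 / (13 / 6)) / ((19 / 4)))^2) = 0.00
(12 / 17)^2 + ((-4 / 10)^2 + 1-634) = -4568669 / 7225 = -632.34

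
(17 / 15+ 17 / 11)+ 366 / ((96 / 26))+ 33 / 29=3940609 / 38280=102.94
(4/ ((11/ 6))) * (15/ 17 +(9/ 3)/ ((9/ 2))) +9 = 2315/ 187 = 12.38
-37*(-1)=37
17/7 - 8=-39/7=-5.57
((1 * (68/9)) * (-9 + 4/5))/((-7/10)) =5576/63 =88.51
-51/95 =-0.54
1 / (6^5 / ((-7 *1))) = -7 / 7776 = -0.00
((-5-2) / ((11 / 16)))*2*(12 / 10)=-1344 / 55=-24.44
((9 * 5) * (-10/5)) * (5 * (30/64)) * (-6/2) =632.81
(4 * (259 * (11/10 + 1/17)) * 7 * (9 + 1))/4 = 357161/17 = 21009.47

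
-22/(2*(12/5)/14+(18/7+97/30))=-4620/1291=-3.58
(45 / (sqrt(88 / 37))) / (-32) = -45 * sqrt(814) / 1408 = -0.91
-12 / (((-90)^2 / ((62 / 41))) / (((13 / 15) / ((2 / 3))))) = -403 / 138375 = -0.00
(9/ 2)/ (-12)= -3/ 8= -0.38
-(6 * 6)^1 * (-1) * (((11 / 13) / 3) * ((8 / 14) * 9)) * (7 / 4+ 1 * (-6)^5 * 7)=-36950364 / 13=-2842335.69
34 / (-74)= -17 / 37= -0.46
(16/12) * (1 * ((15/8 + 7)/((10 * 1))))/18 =71/1080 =0.07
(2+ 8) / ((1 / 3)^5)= 2430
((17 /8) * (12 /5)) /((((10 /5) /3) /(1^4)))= 153 /20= 7.65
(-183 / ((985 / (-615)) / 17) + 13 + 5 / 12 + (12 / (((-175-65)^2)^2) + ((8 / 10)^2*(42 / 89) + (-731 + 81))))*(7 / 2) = 44320124833812331 / 9695047680000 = 4571.42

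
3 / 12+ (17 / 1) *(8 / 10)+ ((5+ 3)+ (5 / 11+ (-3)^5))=-48553 / 220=-220.70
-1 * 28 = -28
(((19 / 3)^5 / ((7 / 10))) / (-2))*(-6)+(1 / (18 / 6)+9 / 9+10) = 24767416 / 567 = 43681.51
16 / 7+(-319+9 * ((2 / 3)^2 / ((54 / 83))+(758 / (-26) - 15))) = -1739435 / 2457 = -707.95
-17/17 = -1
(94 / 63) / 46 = 47 / 1449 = 0.03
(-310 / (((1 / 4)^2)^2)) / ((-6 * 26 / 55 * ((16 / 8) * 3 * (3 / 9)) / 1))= 545600 / 39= 13989.74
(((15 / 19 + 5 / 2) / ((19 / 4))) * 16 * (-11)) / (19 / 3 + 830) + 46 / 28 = 18984227 / 12680486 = 1.50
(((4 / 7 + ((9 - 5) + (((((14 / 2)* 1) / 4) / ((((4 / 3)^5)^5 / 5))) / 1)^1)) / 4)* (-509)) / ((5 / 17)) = -1248824961563070878771 / 630503947831869440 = -1980.68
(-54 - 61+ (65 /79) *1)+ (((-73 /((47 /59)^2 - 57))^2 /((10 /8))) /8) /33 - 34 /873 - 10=-36276700101733274099 /292056880401031680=-124.21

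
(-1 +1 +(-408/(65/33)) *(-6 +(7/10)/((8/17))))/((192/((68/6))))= 1147619/20800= 55.17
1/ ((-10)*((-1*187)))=1/ 1870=0.00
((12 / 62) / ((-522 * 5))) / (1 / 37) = -37 / 13485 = -0.00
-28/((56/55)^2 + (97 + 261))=-42350/543043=-0.08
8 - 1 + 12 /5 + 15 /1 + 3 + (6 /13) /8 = 7139 /260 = 27.46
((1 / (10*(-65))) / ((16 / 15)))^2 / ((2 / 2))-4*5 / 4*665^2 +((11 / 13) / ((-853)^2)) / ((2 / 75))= -6960461364876971519 / 3147927577600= -2211125.00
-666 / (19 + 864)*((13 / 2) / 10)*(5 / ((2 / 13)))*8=-112554 / 883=-127.47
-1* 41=-41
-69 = -69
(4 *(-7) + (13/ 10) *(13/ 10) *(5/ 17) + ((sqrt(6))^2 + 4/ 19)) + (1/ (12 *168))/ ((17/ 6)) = -11554021/ 542640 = -21.29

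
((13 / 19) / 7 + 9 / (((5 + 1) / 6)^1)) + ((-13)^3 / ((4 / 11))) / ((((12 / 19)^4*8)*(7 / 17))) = -145210734163 / 12607488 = -11517.82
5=5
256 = 256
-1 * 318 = -318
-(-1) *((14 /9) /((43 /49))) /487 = 686 /188469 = 0.00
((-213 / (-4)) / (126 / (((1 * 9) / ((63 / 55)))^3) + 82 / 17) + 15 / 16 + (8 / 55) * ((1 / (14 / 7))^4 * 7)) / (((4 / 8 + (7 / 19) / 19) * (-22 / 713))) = -9343635598701937 / 13047541320000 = -716.12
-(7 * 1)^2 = -49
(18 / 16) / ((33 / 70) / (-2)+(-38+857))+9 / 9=76523 / 76418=1.00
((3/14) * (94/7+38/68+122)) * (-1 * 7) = -97095/476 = -203.98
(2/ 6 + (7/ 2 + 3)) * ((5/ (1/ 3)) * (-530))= -54325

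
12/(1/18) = 216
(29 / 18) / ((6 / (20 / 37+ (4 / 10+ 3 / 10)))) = 493 / 1480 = 0.33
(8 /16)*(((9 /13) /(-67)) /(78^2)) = -1 /1177592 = -0.00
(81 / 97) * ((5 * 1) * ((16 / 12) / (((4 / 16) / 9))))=19440 / 97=200.41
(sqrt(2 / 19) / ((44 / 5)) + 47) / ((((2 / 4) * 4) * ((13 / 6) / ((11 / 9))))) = 5 * sqrt(38) / 2964 + 517 / 39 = 13.27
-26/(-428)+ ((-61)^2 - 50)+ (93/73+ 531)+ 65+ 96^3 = 13888025717/15622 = 889004.33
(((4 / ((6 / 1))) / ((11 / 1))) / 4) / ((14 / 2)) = 1 / 462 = 0.00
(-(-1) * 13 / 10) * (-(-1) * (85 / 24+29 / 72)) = 923 / 180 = 5.13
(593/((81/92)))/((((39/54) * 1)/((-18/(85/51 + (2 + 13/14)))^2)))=6929048448/484237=14309.21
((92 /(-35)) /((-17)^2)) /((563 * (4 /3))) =-69 /5694745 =-0.00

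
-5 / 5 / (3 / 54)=-18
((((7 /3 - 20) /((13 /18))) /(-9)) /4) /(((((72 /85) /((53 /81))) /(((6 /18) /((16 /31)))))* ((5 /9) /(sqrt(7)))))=1480343* sqrt(7) /2426112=1.61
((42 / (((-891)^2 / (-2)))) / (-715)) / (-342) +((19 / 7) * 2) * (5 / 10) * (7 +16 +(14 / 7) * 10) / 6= 8811241555349 / 452964682170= 19.45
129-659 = -530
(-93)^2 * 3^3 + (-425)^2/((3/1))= 881194/3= 293731.33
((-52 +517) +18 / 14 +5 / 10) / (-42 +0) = -6535 / 588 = -11.11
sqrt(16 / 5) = 4*sqrt(5) / 5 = 1.79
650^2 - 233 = 422267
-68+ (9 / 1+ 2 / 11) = -647 / 11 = -58.82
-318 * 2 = -636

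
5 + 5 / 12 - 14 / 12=17 / 4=4.25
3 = 3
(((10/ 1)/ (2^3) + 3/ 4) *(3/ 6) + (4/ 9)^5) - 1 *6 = -294221/ 59049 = -4.98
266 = 266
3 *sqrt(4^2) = 12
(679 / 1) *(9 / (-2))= -6111 / 2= -3055.50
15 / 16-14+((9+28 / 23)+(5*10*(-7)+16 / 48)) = -352.51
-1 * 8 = -8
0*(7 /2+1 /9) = 0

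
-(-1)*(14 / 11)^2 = 196 / 121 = 1.62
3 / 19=0.16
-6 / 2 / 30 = -1 / 10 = -0.10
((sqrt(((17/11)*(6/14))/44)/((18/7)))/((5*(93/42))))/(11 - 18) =-sqrt(357)/30690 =-0.00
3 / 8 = 0.38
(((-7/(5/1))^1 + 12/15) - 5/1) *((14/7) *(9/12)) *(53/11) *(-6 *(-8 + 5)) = -40068/55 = -728.51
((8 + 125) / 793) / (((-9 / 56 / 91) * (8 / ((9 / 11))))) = -6517 / 671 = -9.71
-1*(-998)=998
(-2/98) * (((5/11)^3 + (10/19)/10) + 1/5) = -43819/6195805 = -0.01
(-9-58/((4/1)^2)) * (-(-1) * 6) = -75.75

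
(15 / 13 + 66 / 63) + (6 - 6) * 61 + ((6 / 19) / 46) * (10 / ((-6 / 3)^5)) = 4198097 / 1908816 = 2.20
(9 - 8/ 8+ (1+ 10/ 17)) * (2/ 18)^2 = 163/ 1377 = 0.12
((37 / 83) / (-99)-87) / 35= -714916 / 287595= -2.49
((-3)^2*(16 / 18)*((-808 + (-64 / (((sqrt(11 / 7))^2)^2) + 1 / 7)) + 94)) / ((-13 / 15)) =75190680 / 11011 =6828.69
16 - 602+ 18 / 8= -2335 / 4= -583.75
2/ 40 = 1/ 20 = 0.05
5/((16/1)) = 0.31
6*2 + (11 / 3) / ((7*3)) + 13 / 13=830 / 63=13.17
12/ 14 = 6/ 7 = 0.86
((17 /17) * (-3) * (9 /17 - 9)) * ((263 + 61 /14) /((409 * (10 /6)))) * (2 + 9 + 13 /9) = 4311936 /34765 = 124.03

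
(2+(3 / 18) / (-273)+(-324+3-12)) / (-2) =542179 / 3276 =165.50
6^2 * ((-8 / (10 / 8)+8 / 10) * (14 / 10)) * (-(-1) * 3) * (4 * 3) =-254016 / 25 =-10160.64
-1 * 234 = -234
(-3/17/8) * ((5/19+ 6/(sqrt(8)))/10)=-9 * sqrt(2)/2720 -3/5168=-0.01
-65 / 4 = -16.25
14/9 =1.56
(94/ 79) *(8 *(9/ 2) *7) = 23688/ 79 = 299.85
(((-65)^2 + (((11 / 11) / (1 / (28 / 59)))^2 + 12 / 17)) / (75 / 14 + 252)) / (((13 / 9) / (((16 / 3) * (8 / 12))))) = 112034910400 / 2771791503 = 40.42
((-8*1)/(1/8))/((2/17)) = -544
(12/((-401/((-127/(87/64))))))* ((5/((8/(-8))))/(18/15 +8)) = -406400/267467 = -1.52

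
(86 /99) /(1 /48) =1376 /33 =41.70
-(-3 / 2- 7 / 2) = 5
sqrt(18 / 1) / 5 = 3 * sqrt(2) / 5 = 0.85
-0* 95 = 0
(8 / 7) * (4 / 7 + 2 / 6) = 152 / 147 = 1.03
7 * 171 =1197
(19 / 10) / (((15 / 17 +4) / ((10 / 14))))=323 / 1162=0.28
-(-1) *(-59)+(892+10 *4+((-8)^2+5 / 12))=11249 / 12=937.42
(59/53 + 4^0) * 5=560/53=10.57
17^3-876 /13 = 62993 /13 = 4845.62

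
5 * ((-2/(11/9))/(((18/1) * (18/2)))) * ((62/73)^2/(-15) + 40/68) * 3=-734002/8968707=-0.08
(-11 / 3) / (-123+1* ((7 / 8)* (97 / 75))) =2200 / 73121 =0.03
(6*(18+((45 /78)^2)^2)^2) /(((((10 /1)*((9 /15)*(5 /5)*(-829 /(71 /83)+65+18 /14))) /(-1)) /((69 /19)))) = 2348911743068427957 /1780333212200907520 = 1.32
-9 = -9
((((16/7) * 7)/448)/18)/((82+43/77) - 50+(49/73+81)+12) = 0.00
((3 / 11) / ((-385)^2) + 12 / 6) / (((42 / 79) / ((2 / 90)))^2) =20351607673 / 5824219747500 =0.00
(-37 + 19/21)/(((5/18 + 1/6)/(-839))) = 953943/14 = 68138.79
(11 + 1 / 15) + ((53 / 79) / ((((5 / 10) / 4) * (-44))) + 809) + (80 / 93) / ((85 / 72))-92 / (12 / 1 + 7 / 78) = 228997118453 / 281647245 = 813.06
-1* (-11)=11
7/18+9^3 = 13129/18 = 729.39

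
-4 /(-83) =4 /83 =0.05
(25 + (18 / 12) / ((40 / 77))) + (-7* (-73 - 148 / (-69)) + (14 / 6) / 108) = 78081253 / 149040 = 523.89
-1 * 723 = -723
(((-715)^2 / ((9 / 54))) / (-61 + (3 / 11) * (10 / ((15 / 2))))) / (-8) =16870425 / 2668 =6323.25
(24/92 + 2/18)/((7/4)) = 44/207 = 0.21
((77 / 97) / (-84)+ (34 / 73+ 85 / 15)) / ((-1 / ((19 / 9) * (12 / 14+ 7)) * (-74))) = 60410405 / 44015496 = 1.37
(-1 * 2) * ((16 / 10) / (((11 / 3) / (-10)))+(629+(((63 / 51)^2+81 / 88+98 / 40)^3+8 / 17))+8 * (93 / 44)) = -1561441759827861883 / 1028067338848000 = -1518.81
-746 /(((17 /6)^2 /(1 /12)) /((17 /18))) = -373 /51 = -7.31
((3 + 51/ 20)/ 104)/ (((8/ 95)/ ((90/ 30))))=6327/ 3328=1.90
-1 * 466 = -466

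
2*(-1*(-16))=32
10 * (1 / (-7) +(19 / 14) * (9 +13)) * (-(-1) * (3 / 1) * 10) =8914.29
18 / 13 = 1.38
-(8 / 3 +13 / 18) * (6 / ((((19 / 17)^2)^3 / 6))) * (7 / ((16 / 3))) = -30920225889 / 376367048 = -82.15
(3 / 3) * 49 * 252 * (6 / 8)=9261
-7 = -7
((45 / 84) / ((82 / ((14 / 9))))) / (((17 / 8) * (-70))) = -1 / 14637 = -0.00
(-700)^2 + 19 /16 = 490001.19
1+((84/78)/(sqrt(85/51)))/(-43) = 1 - 14*sqrt(15)/2795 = 0.98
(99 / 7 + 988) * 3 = 21045 / 7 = 3006.43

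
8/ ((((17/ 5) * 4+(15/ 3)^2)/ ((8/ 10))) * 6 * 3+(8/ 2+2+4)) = 16/ 1757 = 0.01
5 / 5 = 1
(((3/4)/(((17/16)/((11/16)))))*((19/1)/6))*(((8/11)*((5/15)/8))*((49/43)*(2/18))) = 931/157896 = 0.01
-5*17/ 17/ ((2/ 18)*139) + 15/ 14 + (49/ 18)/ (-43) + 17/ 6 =2649197/ 753102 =3.52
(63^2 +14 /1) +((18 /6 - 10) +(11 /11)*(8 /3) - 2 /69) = 274526 /69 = 3978.64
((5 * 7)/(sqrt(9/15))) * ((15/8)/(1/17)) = 1440.27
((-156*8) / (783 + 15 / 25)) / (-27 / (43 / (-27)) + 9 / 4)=-178880 / 2156859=-0.08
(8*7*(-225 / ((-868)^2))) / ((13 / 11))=-2475 / 174902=-0.01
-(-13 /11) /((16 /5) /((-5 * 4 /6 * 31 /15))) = -2015 /792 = -2.54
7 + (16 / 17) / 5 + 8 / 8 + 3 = 951 / 85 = 11.19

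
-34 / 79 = -0.43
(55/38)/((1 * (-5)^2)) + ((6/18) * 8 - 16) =-7567/570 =-13.28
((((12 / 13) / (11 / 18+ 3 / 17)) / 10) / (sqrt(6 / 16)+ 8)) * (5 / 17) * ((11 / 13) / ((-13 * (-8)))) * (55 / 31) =522720 / 8354617583 - 16335 * sqrt(6) / 8354617583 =0.00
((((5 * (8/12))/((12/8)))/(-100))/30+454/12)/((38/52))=663962/12825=51.77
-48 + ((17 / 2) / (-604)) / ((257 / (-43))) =-14901157 / 310456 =-48.00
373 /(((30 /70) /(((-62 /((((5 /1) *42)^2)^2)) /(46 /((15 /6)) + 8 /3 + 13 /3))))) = -11563 /10585323000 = -0.00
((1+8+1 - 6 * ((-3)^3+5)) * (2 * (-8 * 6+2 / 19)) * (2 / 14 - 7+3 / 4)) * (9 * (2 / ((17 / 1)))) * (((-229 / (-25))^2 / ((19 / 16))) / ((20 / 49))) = 3073786842672 / 201875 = 15226188.69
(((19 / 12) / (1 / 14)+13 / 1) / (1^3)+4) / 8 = 235 / 48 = 4.90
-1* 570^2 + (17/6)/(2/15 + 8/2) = -40287515/124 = -324899.31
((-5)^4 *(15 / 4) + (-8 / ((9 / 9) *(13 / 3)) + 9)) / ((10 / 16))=244494 / 65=3761.45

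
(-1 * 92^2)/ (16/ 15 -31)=126960/ 449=282.76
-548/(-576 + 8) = 137/142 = 0.96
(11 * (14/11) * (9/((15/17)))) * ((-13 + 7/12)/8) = -17731/80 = -221.64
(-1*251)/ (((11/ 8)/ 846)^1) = -1698768/ 11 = -154433.45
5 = 5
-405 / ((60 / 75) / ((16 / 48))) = -675 / 4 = -168.75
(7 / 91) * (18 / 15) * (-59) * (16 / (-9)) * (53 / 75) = 100064 / 14625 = 6.84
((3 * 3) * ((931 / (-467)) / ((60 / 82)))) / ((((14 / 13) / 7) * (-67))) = 1488669 / 625780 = 2.38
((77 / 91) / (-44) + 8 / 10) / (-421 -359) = -0.00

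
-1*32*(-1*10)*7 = 2240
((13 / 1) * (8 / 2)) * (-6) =-312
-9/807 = -3/269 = -0.01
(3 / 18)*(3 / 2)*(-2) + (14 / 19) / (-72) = -349 / 684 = -0.51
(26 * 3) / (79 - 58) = 26 / 7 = 3.71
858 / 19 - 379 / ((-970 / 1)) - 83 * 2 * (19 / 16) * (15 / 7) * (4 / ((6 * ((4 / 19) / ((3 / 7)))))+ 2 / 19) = -4133801863 / 7224560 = -572.19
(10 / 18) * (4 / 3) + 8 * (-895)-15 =-193705 / 27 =-7174.26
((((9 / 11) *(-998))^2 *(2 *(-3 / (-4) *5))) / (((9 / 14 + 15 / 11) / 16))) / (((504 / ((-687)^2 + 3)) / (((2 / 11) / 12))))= 7051289998320 / 12463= 565777902.46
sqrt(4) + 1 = 3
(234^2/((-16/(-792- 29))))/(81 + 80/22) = 123625359/3724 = 33196.93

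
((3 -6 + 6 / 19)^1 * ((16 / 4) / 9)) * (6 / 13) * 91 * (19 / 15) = -952 / 15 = -63.47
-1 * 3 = -3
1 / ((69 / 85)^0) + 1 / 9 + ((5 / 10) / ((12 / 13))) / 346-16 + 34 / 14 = -2172607 / 174384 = -12.46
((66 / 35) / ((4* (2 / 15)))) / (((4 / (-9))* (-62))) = 891 / 6944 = 0.13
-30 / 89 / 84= -0.00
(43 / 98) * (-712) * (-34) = 520472 / 49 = 10621.88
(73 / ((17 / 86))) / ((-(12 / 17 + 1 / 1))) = -6278 / 29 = -216.48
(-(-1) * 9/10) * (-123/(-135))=41/50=0.82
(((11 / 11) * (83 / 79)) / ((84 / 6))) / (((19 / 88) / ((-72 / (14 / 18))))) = -2366496 / 73549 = -32.18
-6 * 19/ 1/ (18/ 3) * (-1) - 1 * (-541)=560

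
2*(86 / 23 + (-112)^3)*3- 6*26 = -193883136 / 23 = -8429701.57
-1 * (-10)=10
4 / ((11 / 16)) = 64 / 11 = 5.82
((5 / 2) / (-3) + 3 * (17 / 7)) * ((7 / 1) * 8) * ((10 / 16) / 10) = 271 / 12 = 22.58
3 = 3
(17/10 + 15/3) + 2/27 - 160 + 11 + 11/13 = -496243/3510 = -141.38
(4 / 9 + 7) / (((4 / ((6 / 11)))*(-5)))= -0.20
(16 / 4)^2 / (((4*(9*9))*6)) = 2 / 243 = 0.01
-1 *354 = -354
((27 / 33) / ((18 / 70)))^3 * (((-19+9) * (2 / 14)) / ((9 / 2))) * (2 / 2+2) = -122500 / 3993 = -30.68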